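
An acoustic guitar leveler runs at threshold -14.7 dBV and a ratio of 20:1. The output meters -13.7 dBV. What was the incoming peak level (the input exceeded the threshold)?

5.3 dBV

The compressed level sits -13.7 − (-14.7) = 1 dB over threshold.
Before 20:1 compression the overshoot was 1 × 20 = 20 dB, so input = -14.7 + 20 = 5.3 dBV.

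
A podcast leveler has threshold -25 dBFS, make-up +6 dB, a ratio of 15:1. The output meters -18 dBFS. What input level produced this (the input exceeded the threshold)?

Remove make-up: -18 − 6 = -24 dBFS.
The compressed level sits -24 − (-25) = 1 dB over threshold.
Before 15:1 compression the overshoot was 1 × 15 = 15 dB, so input = -25 + 15 = -10 dBFS.

-10 dBFS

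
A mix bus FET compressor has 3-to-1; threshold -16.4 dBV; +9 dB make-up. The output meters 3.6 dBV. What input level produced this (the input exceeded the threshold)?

Before make-up, the level was 3.6 − 9 = -5.4 dBV.
That's 11 dB above the -16.4 dBV threshold.
Input overshoot = R × output overshoot = 33 dB → input = -16.4 + 33 = 16.6 dBV.

16.6 dBV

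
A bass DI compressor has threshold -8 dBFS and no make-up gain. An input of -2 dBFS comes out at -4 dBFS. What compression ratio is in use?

Input overshoot = -2 − (-8) = 6 dB; output overshoot = -4 − (-8) = 4 dB.
Ratio = 6 / 4 = 1.5.

1.5:1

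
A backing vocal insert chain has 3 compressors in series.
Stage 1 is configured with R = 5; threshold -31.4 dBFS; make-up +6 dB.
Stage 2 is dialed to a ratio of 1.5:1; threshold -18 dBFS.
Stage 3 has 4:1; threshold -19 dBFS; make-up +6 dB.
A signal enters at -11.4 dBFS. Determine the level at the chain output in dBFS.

-15.4 dBFS

Stage 1: overshoot 20 dB → 20/5 = 4 dB → -27.4 dBFS; +6 dB make-up → -21.4 dBFS.
Stage 2: below threshold (-21.4 ≤ -18); passes unchanged; output -21.4 dBFS.
Stage 3: below threshold (-21.4 ≤ -19); passes unchanged; make-up brings it to -15.4 dBFS.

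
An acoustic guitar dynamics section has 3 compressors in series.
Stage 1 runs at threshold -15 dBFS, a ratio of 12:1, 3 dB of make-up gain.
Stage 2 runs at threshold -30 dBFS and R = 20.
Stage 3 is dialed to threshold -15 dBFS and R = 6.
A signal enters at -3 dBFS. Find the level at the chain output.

Stage 1: 12 dB above -15 dBFS, reduced 12:1 to 1 dB above → -14 dBFS; +3 dB make-up → -11 dBFS.
Stage 2: overshoot 19 dB → 19/20 = 0.95 dB → -29.05 dBFS.
Stage 3: -29.05 dBFS ≤ -15 dBFS, so stage 3 doesn't engage; output -29.05 dBFS.

-29.05 dBFS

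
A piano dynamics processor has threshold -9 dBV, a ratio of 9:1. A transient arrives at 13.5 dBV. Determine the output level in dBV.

-6.5 dBV

The input is 22.5 dB above the -9 dBV threshold.
At 9:1 the overshoot is divided by 9, leaving 2.5 dB above threshold.
That puts the output at -6.5 dBV.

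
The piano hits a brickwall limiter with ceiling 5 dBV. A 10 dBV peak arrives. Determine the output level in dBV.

The limiter clamps the peak to its 5 dBV ceiling.

5 dBV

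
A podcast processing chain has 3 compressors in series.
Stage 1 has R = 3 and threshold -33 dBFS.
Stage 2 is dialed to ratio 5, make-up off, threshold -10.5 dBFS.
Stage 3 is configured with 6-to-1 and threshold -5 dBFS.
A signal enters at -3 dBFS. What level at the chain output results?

Stage 1: -3 dBFS is 30 dB over -33 dBFS; at 3:1 that becomes 10 dB over, giving -23 dBFS.
Stage 2: -23 dBFS is at or below the -10.5 dBFS threshold — no compression; output -23 dBFS.
Stage 3: -23 dBFS is at or below the -5 dBFS threshold — no compression; output -23 dBFS.

-23 dBFS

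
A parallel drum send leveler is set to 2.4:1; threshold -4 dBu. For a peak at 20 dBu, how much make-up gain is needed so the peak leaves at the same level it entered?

14 dB

The peak compresses to -4 + 24/2.4 = 6 dBu.
To reach 20 dBu requires 20 − 6 = 14 dB of make-up.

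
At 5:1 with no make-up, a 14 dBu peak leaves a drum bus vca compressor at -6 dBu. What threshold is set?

Let T be the threshold. Output overshoot = (input overshoot)/R, so -6 − T = (14 − T)/5.
5·(-6 − T) = 14 − T → 4·T = -30 − 14 = -44.
T = -44/4 = -11 dBu.

-11 dBu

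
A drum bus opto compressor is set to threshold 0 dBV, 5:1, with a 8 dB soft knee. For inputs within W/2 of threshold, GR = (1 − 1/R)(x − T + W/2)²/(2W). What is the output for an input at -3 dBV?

-3.05 dBV

x − T + W/2 = -3 − 0 + 4 = 1.
GR = (1 − 1/5) × 1² / 16 = 0.8 × 1 / 16 = 0.05 dB.
Output = -3 − 0.05 = -3.05 dBV.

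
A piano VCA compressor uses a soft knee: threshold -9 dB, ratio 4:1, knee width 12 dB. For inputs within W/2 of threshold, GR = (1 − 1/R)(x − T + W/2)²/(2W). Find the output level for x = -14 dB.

x − T + W/2 = -14 − (-9) + 6 = 1.
GR = (1 − 1/4) × 1² / 24 = 0.75 × 1 / 24 = 0.03125 dB.
Output = -14 − 0.03125 = -14.03125 dB.

-14.03125 dB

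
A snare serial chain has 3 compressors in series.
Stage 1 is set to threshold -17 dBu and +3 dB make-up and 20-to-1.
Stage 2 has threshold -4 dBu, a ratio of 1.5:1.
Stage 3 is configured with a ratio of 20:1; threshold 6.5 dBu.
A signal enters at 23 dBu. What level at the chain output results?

-12 dBu

Stage 1: overshoot 40 dB → 40/20 = 2 dB → -15 dBu; +3 dB make-up → -12 dBu.
Stage 2: -12 dBu is at or below the -4 dBu threshold — no compression; output -12 dBu.
Stage 3: -12 dBu is at or below the 6.5 dBu threshold — no compression; output -12 dBu.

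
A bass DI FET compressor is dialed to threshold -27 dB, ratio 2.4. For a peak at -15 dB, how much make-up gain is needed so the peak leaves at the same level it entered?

Without make-up, output = threshold + overshoot/2.4 = -27 + 5 = -22 dB.
Gap to target: 7 dB.

7 dB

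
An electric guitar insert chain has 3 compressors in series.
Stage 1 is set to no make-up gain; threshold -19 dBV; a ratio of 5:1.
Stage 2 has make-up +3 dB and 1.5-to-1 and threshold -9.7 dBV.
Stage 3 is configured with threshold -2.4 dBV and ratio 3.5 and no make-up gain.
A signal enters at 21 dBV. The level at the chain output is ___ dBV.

Stage 1: overshoot 40 dB → 40/5 = 8 dB → -11 dBV.
Stage 2: below threshold (-11 ≤ -9.7); passes unchanged; make-up brings it to -8 dBV.
Stage 3: -8 dBV is at or below the -2.4 dBV threshold — no compression; output -8 dBV.

-8 dBV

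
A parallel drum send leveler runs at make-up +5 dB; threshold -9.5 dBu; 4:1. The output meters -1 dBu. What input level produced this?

Stripping the +5 dB make-up gives -6 dBu at the gain stage.
Post-compression overshoot = -6 − (-9.5) = 3.5 dB.
Undo the ratio: input overshoot = 3.5 × 4 = 14 dB, giving input = 4.5 dBu.

4.5 dBu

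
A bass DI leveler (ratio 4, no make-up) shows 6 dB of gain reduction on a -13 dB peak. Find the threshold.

Let T be the threshold. Output overshoot = (input overshoot)/R, so -19 − T = (-13 − T)/4.
4·(-19 − T) = -13 − T → 3·T = -76 − (-13) = -63.
T = -63/3 = -21 dB.

-21 dB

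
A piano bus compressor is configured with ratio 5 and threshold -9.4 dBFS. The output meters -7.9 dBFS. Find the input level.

That's 1.5 dB above the -9.4 dBFS threshold.
Undo the ratio: input overshoot = 1.5 × 5 = 7.5 dB, giving input = -1.9 dBFS.

-1.9 dBFS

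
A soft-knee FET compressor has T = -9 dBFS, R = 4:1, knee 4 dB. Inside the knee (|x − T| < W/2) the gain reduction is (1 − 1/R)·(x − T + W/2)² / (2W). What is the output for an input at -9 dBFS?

-9.375 dBFS

x − T + W/2 = -9 − (-9) + 2 = 2.
GR = (1 − 1/4) × 2² / 8 = 0.75 × 4 / 8 = 0.375 dB.
Output = -9 − 0.375 = -9.375 dBFS.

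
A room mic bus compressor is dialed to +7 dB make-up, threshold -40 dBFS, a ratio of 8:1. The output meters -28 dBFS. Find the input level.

0 dBFS

Stripping the +7 dB make-up gives -35 dBFS at the gain stage.
The compressed level sits -35 − (-40) = 5 dB over threshold.
Undo the ratio: input overshoot = 5 × 8 = 40 dB, giving input = 0 dBFS.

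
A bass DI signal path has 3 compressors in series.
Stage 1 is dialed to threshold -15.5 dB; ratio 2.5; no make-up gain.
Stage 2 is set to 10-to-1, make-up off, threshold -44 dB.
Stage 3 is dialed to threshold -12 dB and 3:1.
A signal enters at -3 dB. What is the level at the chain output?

-40.65 dB

Stage 1: 12.5 dB above -15.5 dB, reduced 2.5:1 to 5 dB above → -10.5 dB.
Stage 2: 33.5 dB above -44 dB, reduced 10:1 to 3.35 dB above → -40.65 dB.
Stage 3: -40.65 dB is at or below the -12 dB threshold — no compression; output -40.65 dB.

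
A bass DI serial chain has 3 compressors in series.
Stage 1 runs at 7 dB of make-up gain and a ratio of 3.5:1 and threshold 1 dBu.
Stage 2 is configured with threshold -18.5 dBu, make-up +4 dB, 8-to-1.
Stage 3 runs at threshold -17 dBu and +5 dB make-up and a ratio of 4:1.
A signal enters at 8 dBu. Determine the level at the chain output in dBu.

-10.484375 dBu

Stage 1: overshoot 7 dB → 7/3.5 = 2 dB → 3 dBu; +7 dB make-up → 10 dBu.
Stage 2: overshoot 28.5 dB → 28.5/8 = 3.5625 dB → -14.9375 dBu; +4 dB make-up → -10.9375 dBu.
Stage 3: -10.9375 dBu is 6.0625 dB over -17 dBu; at 4:1 that becomes 1.515625 dB over, giving -15.484375 dBu; +5 dB make-up → -10.484375 dBu.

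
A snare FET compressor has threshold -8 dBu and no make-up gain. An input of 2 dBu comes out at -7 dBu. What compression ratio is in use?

10:1

Input overshoot = 2 − (-8) = 10 dB; output overshoot = -7 − (-8) = 1 dB.
Ratio = 10 / 1 = 10.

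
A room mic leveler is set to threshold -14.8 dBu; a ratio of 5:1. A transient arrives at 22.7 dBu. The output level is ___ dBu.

Overshoot: 22.7 − (-14.8) = 37.5 dB.
At 5:1 the overshoot is divided by 5, leaving 7.5 dB above threshold.
Output = -14.8 + 7.5 = -7.3 dBu.

-7.3 dBu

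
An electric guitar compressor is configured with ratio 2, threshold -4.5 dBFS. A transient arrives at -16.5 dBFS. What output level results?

-16.5 dBFS

-16.5 dBFS is 12 dB below the -4.5 dBFS threshold, so no gain reduction is applied.
Output = input = -16.5 dBFS.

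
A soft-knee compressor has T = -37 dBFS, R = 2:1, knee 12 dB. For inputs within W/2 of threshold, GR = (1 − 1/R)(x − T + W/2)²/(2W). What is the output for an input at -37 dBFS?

-37.75 dBFS

x − T + W/2 = -37 − (-37) + 6 = 6.
GR = (1 − 1/2) × 6² / 24 = 0.5 × 36 / 24 = 0.75 dB.
Output = -37 − 0.75 = -37.75 dBFS.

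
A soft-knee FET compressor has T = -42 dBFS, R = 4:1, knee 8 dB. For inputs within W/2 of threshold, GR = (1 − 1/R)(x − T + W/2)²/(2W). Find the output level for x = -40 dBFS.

x − T + W/2 = -40 − (-42) + 4 = 6.
GR = (1 − 1/4) × 6² / 16 = 0.75 × 36 / 16 = 1.6875 dB.
Output = -40 − 1.6875 = -41.6875 dBFS.

-41.6875 dBFS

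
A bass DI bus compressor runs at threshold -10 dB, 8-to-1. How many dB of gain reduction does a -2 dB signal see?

-2 dB exceeds the threshold by 8 dB.
At 8:1, output sits 8/8 = 1 dB above threshold.
So the signal is attenuated by 8 − 1 = 7 dB.

7 dB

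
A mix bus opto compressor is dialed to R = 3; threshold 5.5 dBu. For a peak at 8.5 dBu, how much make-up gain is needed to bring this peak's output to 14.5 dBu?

8 dB

Overshoot 3 dB → 3/3 = 1 dB after compression, so the compressed level is 5.5 + 1 = 6.5 dBu.
Make-up = target − compressed = 14.5 − 6.5 = 8 dB.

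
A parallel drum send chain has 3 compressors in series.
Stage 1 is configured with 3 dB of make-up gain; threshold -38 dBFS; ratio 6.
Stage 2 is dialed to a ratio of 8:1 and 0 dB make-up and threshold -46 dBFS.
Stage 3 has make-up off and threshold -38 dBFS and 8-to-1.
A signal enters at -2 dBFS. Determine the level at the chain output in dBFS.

Stage 1: overshoot 36 dB → 36/6 = 6 dB → -32 dBFS; +3 dB make-up → -29 dBFS.
Stage 2: overshoot 17 dB → 17/8 = 2.125 dB → -43.875 dBFS.
Stage 3: -43.875 dBFS ≤ -38 dBFS, so stage 3 doesn't engage; output -43.875 dBFS.

-43.875 dBFS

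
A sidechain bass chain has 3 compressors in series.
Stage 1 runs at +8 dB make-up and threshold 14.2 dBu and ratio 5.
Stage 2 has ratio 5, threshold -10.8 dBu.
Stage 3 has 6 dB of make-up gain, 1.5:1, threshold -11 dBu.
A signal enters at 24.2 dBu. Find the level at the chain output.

-0.2 dBu

Stage 1: 10 dB above 14.2 dBu, reduced 5:1 to 2 dB above → 16.2 dBu; +8 dB make-up → 24.2 dBu.
Stage 2: overshoot 35 dB → 35/5 = 7 dB → -3.8 dBu.
Stage 3: -3.8 dBu is 7.2 dB over -11 dBu; at 1.5:1 that becomes 4.8 dB over, giving -6.2 dBu; +6 dB make-up → -0.2 dBu.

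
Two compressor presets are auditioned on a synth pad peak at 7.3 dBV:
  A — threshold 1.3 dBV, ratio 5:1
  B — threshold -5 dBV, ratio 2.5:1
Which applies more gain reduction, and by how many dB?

A: overshoot 6 dB → output overshoot 1.2 dB → GR 4.8 dB.
B: overshoot 12.3 dB → output overshoot 4.92 dB → GR 7.38 dB.
Difference: 2.58 dB in favour of B.

B, by 2.58 dB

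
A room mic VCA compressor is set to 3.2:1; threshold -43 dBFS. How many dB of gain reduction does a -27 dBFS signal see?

11 dB

The signal is 16 dB above threshold.
A 3.2:1 ratio leaves 5 dB of that excess.
So the signal is attenuated by 16 − 5 = 11 dB.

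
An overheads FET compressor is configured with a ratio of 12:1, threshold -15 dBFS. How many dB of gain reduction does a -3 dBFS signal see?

11 dB

-3 dBFS exceeds the threshold by 12 dB.
A 12:1 ratio leaves 1 dB of that excess.
GR = overshoot in − overshoot out = 12 − 1 = 11 dB.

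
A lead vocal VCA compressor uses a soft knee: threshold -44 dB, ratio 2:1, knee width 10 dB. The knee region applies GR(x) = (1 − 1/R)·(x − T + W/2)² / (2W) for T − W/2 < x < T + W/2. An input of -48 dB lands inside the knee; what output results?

x − T + W/2 = -48 − (-44) + 5 = 1.
GR = (1 − 1/2) × 1² / 20 = 0.5 × 1 / 20 = 0.025 dB.
Output = -48 − 0.025 = -48.025 dB.

-48.025 dB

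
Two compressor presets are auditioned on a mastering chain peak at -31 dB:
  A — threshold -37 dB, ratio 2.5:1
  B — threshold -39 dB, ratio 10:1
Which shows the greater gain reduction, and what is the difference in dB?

A: 6 dB over, compressed to 2.4 dB over, so 3.6 dB of GR.
B: 8 dB over, compressed to 0.8 dB over, so 7.2 dB of GR.
B applies 3.6 dB more gain reduction.

B, by 3.6 dB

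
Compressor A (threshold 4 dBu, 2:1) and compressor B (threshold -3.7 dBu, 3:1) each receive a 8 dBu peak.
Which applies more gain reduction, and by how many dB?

B, by 5.8 dB

A: GR = 4 − 4/2 = 2 dB.
B: GR = 11.7 − 11.7/3 = 7.8 dB.
B applies 5.8 dB more gain reduction.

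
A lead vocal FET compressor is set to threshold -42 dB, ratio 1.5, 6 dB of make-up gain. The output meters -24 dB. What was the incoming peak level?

Stripping the +6 dB make-up gives -30 dB at the gain stage.
Post-compression overshoot = -30 − (-42) = 12 dB.
Before 1.5:1 compression the overshoot was 12 × 1.5 = 18 dB, so input = -42 + 18 = -24 dB.

-24 dB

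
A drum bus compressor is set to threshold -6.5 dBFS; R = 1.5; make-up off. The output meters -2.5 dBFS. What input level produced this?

-0.5 dBFS

That's 4 dB above the -6.5 dBFS threshold.
Before 1.5:1 compression the overshoot was 4 × 1.5 = 6 dB, so input = -6.5 + 6 = -0.5 dBFS.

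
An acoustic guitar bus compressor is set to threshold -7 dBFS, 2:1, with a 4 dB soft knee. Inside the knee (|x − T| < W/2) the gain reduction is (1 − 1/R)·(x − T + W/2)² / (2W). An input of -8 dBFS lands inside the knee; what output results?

-8.0625 dBFS

x − T + W/2 = -8 − (-7) + 2 = 1.
GR = (1 − 1/2) × 1² / 8 = 0.5 × 1 / 8 = 0.0625 dB.
Output = -8 − 0.0625 = -8.0625 dBFS.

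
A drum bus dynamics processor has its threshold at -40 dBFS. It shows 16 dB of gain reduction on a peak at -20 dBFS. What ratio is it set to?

Input overshoot = -20 − (-40) = 20 dB.
Output overshoot = 20 − 16 = 4 dB.
Ratio = input overshoot / output overshoot = 20 / 4 = 5.

5:1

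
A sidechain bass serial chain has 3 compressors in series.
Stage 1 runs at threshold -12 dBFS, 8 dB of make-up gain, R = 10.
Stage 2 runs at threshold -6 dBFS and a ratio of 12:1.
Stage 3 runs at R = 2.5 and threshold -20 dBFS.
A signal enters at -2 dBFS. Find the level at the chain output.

Stage 1: -2 dBFS is 10 dB over -12 dBFS; at 10:1 that becomes 1 dB over, giving -11 dBFS; +8 dB make-up → -3 dBFS.
Stage 2: -3 dBFS is 3 dB over -6 dBFS; at 12:1 that becomes 0.25 dB over, giving -5.75 dBFS.
Stage 3: 14.25 dB above -20 dBFS, reduced 2.5:1 to 5.7 dB above → -14.3 dBFS.

-14.3 dBFS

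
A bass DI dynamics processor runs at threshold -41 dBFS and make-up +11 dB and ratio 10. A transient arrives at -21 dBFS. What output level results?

-28 dBFS

The input is 20 dB above the -41 dBFS threshold.
The 20 dB excess becomes 2 dB after 10:1 reduction.
Output = -41 + 2 = -39 dBFS; make-up adds 11 dB, giving -28 dBFS.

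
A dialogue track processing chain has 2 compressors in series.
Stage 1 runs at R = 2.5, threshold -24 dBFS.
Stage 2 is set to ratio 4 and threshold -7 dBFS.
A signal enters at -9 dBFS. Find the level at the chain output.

-18 dBFS

Stage 1: -9 dBFS is 15 dB over -24 dBFS; at 2.5:1 that becomes 6 dB over, giving -18 dBFS.
Stage 2: -18 dBFS ≤ -7 dBFS, so stage 2 doesn't engage; output -18 dBFS.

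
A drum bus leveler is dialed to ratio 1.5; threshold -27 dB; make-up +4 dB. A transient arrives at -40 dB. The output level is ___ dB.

-36 dB

-40 dB is 13 dB below the -27 dB threshold, so no gain reduction is applied.
Make-up gain adds 4 dB: -40 + 4 = -36 dB.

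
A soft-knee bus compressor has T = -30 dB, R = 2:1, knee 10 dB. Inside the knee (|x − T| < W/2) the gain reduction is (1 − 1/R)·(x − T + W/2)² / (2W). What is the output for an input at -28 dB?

-29.225 dB

x − T + W/2 = -28 − (-30) + 5 = 7.
GR = (1 − 1/2) × 7² / 20 = 0.5 × 49 / 20 = 1.225 dB.
Output = -28 − 1.225 = -29.225 dB.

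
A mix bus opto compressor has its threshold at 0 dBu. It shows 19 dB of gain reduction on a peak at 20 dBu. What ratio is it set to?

20:1

Input overshoot = 20 − 0 = 20 dB.
Output overshoot = 20 − 19 = 1 dB.
Ratio = input overshoot / output overshoot = 20 / 1 = 20.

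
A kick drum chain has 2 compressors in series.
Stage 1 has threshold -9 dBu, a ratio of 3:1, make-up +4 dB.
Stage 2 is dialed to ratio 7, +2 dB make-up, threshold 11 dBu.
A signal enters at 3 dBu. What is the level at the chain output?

1 dBu

Stage 1: 3 dBu is 12 dB over -9 dBu; at 3:1 that becomes 4 dB over, giving -5 dBu; +4 dB make-up → -1 dBu.
Stage 2: below threshold (-1 ≤ 11); passes unchanged; make-up brings it to 1 dBu.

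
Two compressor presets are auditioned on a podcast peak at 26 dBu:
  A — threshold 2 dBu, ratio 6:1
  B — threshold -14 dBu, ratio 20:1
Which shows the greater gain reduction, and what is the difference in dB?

A: 24 dB over, compressed to 4 dB over, so 20 dB of GR.
B: 40 dB over, compressed to 2 dB over, so 38 dB of GR.
Difference: 18 dB in favour of B.

B, by 18 dB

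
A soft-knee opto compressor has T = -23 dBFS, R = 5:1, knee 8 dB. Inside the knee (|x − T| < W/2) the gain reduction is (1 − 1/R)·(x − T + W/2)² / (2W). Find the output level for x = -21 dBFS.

-22.8 dBFS

x − T + W/2 = -21 − (-23) + 4 = 6.
GR = (1 − 1/5) × 6² / 16 = 0.8 × 36 / 16 = 1.8 dB.
Output = -21 − 1.8 = -22.8 dBFS.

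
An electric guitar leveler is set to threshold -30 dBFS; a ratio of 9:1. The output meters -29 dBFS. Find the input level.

That's 1 dB above the -30 dBFS threshold.
Input overshoot = R × output overshoot = 9 dB → input = -30 + 9 = -21 dBFS.

-21 dBFS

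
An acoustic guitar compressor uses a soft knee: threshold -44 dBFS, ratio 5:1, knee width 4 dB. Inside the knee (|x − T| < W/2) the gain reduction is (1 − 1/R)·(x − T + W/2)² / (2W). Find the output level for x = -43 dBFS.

x − T + W/2 = -43 − (-44) + 2 = 3.
GR = (1 − 1/5) × 3² / 8 = 0.8 × 9 / 8 = 0.9 dB.
Output = -43 − 0.9 = -43.9 dBFS.

-43.9 dBFS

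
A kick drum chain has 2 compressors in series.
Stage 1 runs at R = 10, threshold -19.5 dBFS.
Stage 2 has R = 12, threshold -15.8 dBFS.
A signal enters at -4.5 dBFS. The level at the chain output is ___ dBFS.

Stage 1: -4.5 dBFS is 15 dB over -19.5 dBFS; at 10:1 that becomes 1.5 dB over, giving -18 dBFS.
Stage 2: -18 dBFS ≤ -15.8 dBFS, so stage 2 doesn't engage; output -18 dBFS.

-18 dBFS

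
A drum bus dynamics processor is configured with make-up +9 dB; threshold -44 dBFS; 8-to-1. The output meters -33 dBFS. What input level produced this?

-28 dBFS

Before make-up, the level was -33 − 9 = -42 dBFS.
The compressed level sits -42 − (-44) = 2 dB over threshold.
Undo the ratio: input overshoot = 2 × 8 = 16 dB, giving input = -28 dBFS.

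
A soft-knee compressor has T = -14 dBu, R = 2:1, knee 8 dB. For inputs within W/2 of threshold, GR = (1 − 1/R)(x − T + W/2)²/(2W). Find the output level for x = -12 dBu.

x − T + W/2 = -12 − (-14) + 4 = 6.
GR = (1 − 1/2) × 6² / 16 = 0.5 × 36 / 16 = 1.125 dB.
Output = -12 − 1.125 = -13.125 dBu.

-13.125 dBu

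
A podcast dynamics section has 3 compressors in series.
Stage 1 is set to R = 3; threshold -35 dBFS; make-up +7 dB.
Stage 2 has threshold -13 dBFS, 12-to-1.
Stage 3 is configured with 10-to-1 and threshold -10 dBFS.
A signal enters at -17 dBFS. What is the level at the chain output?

Stage 1: 18 dB above -35 dBFS, reduced 3:1 to 6 dB above → -29 dBFS; +7 dB make-up → -22 dBFS.
Stage 2: -22 dBFS ≤ -13 dBFS, so stage 2 doesn't engage; output -22 dBFS.
Stage 3: below threshold (-22 ≤ -10); passes unchanged; output -22 dBFS.

-22 dBFS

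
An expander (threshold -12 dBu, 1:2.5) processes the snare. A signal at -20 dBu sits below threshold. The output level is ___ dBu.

-32 dBu

Below threshold, a 1:2.5 expander applies gain = (2.5−1)×(T − x) of attenuation.
(2.5−1) × 8 = 12 dB, so output = -20 − 12 = -32 dBu.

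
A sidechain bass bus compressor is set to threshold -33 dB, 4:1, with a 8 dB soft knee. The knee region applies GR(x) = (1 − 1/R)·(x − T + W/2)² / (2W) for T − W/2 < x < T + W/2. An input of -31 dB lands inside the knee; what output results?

-32.6875 dB

x − T + W/2 = -31 − (-33) + 4 = 6.
GR = (1 − 1/4) × 6² / 16 = 0.75 × 36 / 16 = 1.6875 dB.
Output = -31 − 1.6875 = -32.6875 dB.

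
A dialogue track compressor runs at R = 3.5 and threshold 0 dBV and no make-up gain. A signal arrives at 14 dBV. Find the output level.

4 dBV

14 dBV sits 14 dB over threshold.
3.5:1 compression reduces that to 14/3.5 = 4 dB over.
Output = 0 + 4 = 4 dBV.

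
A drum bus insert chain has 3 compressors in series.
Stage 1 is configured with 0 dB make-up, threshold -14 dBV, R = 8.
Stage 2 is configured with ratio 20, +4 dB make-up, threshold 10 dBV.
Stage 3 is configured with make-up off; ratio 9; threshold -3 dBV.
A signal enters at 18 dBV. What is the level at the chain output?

Stage 1: 32 dB above -14 dBV, reduced 8:1 to 4 dB above → -10 dBV.
Stage 2: -10 dBV ≤ 10 dBV, so stage 2 doesn't engage; make-up brings it to -6 dBV.
Stage 3: -6 dBV is at or below the -3 dBV threshold — no compression; output -6 dBV.

-6 dBV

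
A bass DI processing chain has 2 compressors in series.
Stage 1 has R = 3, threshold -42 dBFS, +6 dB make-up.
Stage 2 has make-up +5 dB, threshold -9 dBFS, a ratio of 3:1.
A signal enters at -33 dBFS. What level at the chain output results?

-28 dBFS

Stage 1: overshoot 9 dB → 9/3 = 3 dB → -39 dBFS; +6 dB make-up → -33 dBFS.
Stage 2: below threshold (-33 ≤ -9); passes unchanged; make-up brings it to -28 dBFS.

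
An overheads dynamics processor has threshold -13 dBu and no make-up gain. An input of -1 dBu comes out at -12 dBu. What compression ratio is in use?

Input overshoot = -1 − (-13) = 12 dB; output overshoot = -12 − (-13) = 1 dB.
Ratio = 12 / 1 = 12.

12:1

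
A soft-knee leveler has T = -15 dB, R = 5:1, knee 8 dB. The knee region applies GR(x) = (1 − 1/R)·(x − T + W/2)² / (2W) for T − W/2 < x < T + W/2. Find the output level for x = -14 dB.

x − T + W/2 = -14 − (-15) + 4 = 5.
GR = (1 − 1/5) × 5² / 16 = 0.8 × 25 / 16 = 1.25 dB.
Output = -14 − 1.25 = -15.25 dB.

-15.25 dB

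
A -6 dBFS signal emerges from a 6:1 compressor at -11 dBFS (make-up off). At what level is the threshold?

Input is 6 dB above T (since output overshoot × R = input overshoot: (-11 − T)·6 = -6 − T gives T = -12 dBFS).
Check: -12 + (-6 − (-12))/6 = -12 + 1 = -11 dBFS. ✓

-12 dBFS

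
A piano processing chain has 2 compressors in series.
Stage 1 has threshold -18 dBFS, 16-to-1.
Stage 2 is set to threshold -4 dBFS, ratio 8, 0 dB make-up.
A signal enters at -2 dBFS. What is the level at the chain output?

-17 dBFS

Stage 1: 16 dB above -18 dBFS, reduced 16:1 to 1 dB above → -17 dBFS.
Stage 2: -17 dBFS ≤ -4 dBFS, so stage 2 doesn't engage; output -17 dBFS.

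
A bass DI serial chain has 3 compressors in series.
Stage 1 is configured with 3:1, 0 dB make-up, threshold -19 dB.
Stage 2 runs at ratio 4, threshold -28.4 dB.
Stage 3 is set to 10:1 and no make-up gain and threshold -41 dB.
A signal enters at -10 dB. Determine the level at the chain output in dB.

-39.43 dB

Stage 1: 9 dB above -19 dB, reduced 3:1 to 3 dB above → -16 dB.
Stage 2: -16 dB is 12.4 dB over -28.4 dB; at 4:1 that becomes 3.1 dB over, giving -25.3 dB.
Stage 3: -25.3 dB is 15.7 dB over -41 dB; at 10:1 that becomes 1.57 dB over, giving -39.43 dB.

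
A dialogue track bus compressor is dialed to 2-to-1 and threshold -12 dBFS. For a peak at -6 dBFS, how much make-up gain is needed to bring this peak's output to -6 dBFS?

3 dB

The peak compresses to -12 + 6/2 = -9 dBFS.
To reach -6 dBFS requires -6 − (-9) = 3 dB of make-up.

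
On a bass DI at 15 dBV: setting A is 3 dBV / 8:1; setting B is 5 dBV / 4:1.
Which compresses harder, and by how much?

A: GR = 12 − 12/8 = 10.5 dB.
B: GR = 10 − 10/4 = 7.5 dB.
Difference: 3 dB in favour of A.

A, by 3 dB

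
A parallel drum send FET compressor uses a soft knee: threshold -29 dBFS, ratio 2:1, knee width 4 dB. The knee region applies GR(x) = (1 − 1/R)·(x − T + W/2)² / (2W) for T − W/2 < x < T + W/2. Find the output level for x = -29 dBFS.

-29.25 dBFS

x − T + W/2 = -29 − (-29) + 2 = 2.
GR = (1 − 1/2) × 2² / 8 = 0.5 × 4 / 8 = 0.25 dB.
Output = -29 − 0.25 = -29.25 dBFS.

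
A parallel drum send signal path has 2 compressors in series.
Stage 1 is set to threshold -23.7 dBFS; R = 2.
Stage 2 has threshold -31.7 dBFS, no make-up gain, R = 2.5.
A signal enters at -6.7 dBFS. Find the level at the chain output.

-25.1 dBFS

Stage 1: 17 dB above -23.7 dBFS, reduced 2:1 to 8.5 dB above → -15.2 dBFS.
Stage 2: 16.5 dB above -31.7 dBFS, reduced 2.5:1 to 6.6 dB above → -25.1 dBFS.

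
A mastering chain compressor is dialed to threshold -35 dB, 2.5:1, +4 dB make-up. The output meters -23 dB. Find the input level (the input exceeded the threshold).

Stripping the +4 dB make-up gives -27 dB at the gain stage.
Post-compression overshoot = -27 − (-35) = 8 dB.
Before 2.5:1 compression the overshoot was 8 × 2.5 = 20 dB, so input = -35 + 20 = -15 dB.

-15 dB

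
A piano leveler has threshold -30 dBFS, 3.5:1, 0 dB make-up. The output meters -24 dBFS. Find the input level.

The compressed level sits -24 − (-30) = 6 dB over threshold.
Undo the ratio: input overshoot = 6 × 3.5 = 21 dB, giving input = -9 dBFS.

-9 dBFS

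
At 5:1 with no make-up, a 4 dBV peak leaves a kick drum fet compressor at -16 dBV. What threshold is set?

Input is 25 dB above T (since output overshoot × R = input overshoot: (-16 − T)·5 = 4 − T gives T = -21 dBV).
Check: -21 + (4 − (-21))/5 = -21 + 5 = -16 dBV. ✓

-21 dBV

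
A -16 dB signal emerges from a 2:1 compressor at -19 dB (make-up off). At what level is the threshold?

-22 dB

Input is 6 dB above T (since output overshoot × R = input overshoot: (-19 − T)·2 = -16 − T gives T = -22 dB).
Check: -22 + (-16 − (-22))/2 = -22 + 3 = -19 dB. ✓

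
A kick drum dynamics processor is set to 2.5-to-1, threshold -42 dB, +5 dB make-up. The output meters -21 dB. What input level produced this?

-2 dB

Stripping the +5 dB make-up gives -26 dB at the gain stage.
Post-compression overshoot = -26 − (-42) = 16 dB.
Undo the ratio: input overshoot = 16 × 2.5 = 40 dB, giving input = -2 dB.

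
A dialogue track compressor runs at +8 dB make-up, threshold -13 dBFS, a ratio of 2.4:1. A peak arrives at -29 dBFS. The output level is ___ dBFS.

-29 dBFS is 16 dB below the -13 dBFS threshold, so no gain reduction is applied.
Make-up gain adds 8 dB: -29 + 8 = -21 dBFS.

-21 dBFS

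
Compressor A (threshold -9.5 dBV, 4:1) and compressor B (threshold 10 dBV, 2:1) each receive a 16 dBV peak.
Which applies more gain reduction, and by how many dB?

A, by 16.125 dB

A: GR = 25.5 − 25.5/4 = 19.125 dB.
B: GR = 6 − 6/2 = 3 dB.
A applies 16.125 dB more gain reduction.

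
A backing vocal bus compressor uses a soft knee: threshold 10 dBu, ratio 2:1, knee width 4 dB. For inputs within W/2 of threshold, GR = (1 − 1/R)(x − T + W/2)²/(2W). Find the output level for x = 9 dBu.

x − T + W/2 = 9 − 10 + 2 = 1.
GR = (1 − 1/2) × 1² / 8 = 0.5 × 1 / 8 = 0.0625 dB.
Output = 9 − 0.0625 = 8.9375 dBu.

8.9375 dBu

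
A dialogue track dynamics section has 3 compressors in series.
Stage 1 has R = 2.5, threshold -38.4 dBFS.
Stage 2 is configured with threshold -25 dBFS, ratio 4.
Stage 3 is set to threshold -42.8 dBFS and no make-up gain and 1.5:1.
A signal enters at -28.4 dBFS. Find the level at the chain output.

Stage 1: -28.4 dBFS is 10 dB over -38.4 dBFS; at 2.5:1 that becomes 4 dB over, giving -34.4 dBFS.
Stage 2: below threshold (-34.4 ≤ -25); passes unchanged; output -34.4 dBFS.
Stage 3: overshoot 8.4 dB → 8.4/1.5 = 5.6 dB → -37.2 dBFS.

-37.2 dBFS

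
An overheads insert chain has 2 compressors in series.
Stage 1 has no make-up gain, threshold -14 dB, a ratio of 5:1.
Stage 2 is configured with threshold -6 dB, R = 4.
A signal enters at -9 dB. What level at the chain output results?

-13 dB

Stage 1: overshoot 5 dB → 5/5 = 1 dB → -13 dB.
Stage 2: -13 dB ≤ -6 dB, so stage 2 doesn't engage; output -13 dB.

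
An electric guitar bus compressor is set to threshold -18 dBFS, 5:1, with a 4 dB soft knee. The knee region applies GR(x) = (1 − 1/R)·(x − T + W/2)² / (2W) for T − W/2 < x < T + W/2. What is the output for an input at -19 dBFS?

x − T + W/2 = -19 − (-18) + 2 = 1.
GR = (1 − 1/5) × 1² / 8 = 0.8 × 1 / 8 = 0.1 dB.
Output = -19 − 0.1 = -19.1 dBFS.

-19.1 dBFS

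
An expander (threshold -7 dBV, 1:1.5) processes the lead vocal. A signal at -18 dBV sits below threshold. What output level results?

The input is 11 dB below the -7 dBV threshold.
A 1:1.5 expander multiplies undershoot by 1.5: 11 × 1.5 = 16.5 dB below threshold.
Output = -7 − 16.5 = -23.5 dBV.

-23.5 dBV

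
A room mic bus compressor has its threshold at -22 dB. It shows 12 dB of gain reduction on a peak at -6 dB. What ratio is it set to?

Input overshoot = -6 − (-22) = 16 dB.
Output overshoot = 16 − 12 = 4 dB.
Ratio = input overshoot / output overshoot = 16 / 4 = 4.

4:1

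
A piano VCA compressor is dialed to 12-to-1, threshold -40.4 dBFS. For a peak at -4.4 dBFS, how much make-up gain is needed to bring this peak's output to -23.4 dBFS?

Without make-up, output = threshold + overshoot/12 = -40.4 + 3 = -37.4 dBFS.
Gap to target: 14 dB.

14 dB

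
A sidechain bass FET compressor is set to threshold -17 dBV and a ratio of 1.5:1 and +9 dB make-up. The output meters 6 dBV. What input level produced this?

Stripping the +9 dB make-up gives -3 dBV at the gain stage.
Post-compression overshoot = -3 − (-17) = 14 dB.
Input overshoot = R × output overshoot = 21 dB → input = -17 + 21 = 4 dBV.

4 dBV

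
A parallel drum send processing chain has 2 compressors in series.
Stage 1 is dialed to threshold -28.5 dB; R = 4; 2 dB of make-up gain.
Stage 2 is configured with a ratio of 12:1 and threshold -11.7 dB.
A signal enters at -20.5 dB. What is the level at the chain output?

-24.5 dB

Stage 1: -20.5 dB is 8 dB over -28.5 dB; at 4:1 that becomes 2 dB over, giving -26.5 dB; +2 dB make-up → -24.5 dB.
Stage 2: below threshold (-24.5 ≤ -11.7); passes unchanged; output -24.5 dB.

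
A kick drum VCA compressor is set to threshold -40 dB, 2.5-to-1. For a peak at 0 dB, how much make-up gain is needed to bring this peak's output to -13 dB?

11 dB

The peak compresses to -40 + 40/2.5 = -24 dB.
To reach -13 dB requires -13 − (-24) = 11 dB of make-up.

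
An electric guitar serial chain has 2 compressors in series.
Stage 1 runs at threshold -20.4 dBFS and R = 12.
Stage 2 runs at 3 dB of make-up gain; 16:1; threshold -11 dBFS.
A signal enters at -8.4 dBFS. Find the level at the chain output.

Stage 1: -8.4 dBFS is 12 dB over -20.4 dBFS; at 12:1 that becomes 1 dB over, giving -19.4 dBFS.
Stage 2: below threshold (-19.4 ≤ -11); passes unchanged; make-up brings it to -16.4 dBFS.

-16.4 dBFS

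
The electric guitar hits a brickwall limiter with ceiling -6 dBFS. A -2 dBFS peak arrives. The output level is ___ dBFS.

-6 dBFS

The limiter clamps the peak to its -6 dBFS ceiling.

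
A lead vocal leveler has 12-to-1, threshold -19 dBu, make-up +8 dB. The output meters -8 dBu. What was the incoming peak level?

17 dBu

Before make-up, the level was -8 − 8 = -16 dBu.
The compressed level sits -16 − (-19) = 3 dB over threshold.
Undo the ratio: input overshoot = 3 × 12 = 36 dB, giving input = 17 dBu.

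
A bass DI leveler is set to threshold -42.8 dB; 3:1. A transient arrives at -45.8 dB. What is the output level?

-45.8 dB is 3 dB below the -42.8 dB threshold, so no gain reduction is applied.
Output = input = -45.8 dB.

-45.8 dB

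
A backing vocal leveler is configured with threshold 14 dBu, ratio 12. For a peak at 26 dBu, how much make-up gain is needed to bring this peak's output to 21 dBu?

The peak compresses to 14 + 12/12 = 15 dBu.
To reach 21 dBu requires 21 − 15 = 6 dB of make-up.

6 dB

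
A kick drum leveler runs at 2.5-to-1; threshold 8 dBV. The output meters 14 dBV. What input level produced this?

That's 6 dB above the 8 dBV threshold.
Input overshoot = R × output overshoot = 15 dB → input = 8 + 15 = 23 dBV.

23 dBV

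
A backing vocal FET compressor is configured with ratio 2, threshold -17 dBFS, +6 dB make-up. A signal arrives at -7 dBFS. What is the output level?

The input is 10 dB above the -17 dBFS threshold.
At 2:1 the overshoot is divided by 2, leaving 5 dB above threshold.
So the level is -17 + 5 = -12 dBFS; make-up adds 6 dB, giving -6 dBFS.

-6 dBFS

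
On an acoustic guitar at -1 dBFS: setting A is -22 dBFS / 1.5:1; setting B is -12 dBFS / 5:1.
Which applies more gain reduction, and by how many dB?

A: overshoot 21 dB → output overshoot 14 dB → GR 7 dB.
B: overshoot 11 dB → output overshoot 2.2 dB → GR 8.8 dB.
Difference: 1.8 dB in favour of B.

B, by 1.8 dB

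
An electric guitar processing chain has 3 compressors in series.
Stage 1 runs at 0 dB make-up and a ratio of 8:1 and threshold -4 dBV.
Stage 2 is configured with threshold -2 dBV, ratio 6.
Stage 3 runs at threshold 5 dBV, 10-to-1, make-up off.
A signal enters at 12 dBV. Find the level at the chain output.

-2 dBV

Stage 1: 12 dBV is 16 dB over -4 dBV; at 8:1 that becomes 2 dB over, giving -2 dBV.
Stage 2: -2 dBV ≤ -2 dBV, so stage 2 doesn't engage; output -2 dBV.
Stage 3: below threshold (-2 ≤ 5); passes unchanged; output -2 dBV.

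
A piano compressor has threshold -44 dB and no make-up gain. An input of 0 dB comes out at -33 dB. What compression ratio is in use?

4:1

Input overshoot = 0 − (-44) = 44 dB; output overshoot = -33 − (-44) = 11 dB.
Ratio = 44 / 11 = 4.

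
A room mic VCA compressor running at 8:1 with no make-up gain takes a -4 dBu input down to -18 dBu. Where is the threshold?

Let T be the threshold. Output overshoot = (input overshoot)/R, so -18 − T = (-4 − T)/8.
8·(-18 − T) = -4 − T → 7·T = -144 − (-4) = -140.
T = -140/7 = -20 dBu.

-20 dBu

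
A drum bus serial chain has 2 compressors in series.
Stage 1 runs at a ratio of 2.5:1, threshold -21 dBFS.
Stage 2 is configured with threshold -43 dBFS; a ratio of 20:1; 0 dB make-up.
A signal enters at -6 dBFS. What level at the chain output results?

-41.6 dBFS

Stage 1: -6 dBFS is 15 dB over -21 dBFS; at 2.5:1 that becomes 6 dB over, giving -15 dBFS.
Stage 2: overshoot 28 dB → 28/20 = 1.4 dB → -41.6 dBFS.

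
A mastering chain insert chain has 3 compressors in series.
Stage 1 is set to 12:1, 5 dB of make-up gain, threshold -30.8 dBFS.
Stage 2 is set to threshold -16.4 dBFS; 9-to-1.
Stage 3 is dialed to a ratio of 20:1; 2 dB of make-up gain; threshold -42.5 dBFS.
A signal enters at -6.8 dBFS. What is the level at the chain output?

-39.565 dBFS

Stage 1: overshoot 24 dB → 24/12 = 2 dB → -28.8 dBFS; +5 dB make-up → -23.8 dBFS.
Stage 2: -23.8 dBFS is at or below the -16.4 dBFS threshold — no compression; output -23.8 dBFS.
Stage 3: 18.7 dB above -42.5 dBFS, reduced 20:1 to 0.935 dB above → -41.565 dBFS; +2 dB make-up → -39.565 dBFS.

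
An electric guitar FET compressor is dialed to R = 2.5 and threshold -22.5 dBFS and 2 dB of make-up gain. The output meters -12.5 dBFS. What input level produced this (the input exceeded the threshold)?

Stripping the +2 dB make-up gives -14.5 dBFS at the gain stage.
Post-compression overshoot = -14.5 − (-22.5) = 8 dB.
Before 2.5:1 compression the overshoot was 8 × 2.5 = 20 dB, so input = -22.5 + 20 = -2.5 dBFS.

-2.5 dBFS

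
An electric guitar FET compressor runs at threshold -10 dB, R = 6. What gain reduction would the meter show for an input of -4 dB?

5 dB

-4 dB exceeds the threshold by 6 dB.
After 6:1 compression the overshoot becomes 6/6 = 1 dB.
Gain reduction = 6 − 1 = 5 dB.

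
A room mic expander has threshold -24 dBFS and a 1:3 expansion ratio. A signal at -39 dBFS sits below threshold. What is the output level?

Below threshold, a 1:3 expander applies gain = (3−1)×(T − x) of attenuation.
(3−1) × 15 = 30 dB, so output = -39 − 30 = -69 dBFS.

-69 dBFS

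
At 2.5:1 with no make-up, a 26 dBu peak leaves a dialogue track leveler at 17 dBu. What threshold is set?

Let T be the threshold. Output overshoot = (input overshoot)/R, so 17 − T = (26 − T)/2.5.
2.5·(17 − T) = 26 − T → 1.5·T = 42.5 − 26 = 16.5.
T = 16.5/1.5 = 11 dBu.

11 dBu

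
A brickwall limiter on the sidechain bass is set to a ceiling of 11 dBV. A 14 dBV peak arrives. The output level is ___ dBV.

The limiter clamps the peak to its 11 dBV ceiling.

11 dBV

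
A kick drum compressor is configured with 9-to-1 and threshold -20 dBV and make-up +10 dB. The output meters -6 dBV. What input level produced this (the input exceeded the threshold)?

Before make-up, the level was -6 − 10 = -16 dBV.
That's 4 dB above the -20 dBV threshold.
Input overshoot = R × output overshoot = 36 dB → input = -20 + 36 = 16 dBV.

16 dBV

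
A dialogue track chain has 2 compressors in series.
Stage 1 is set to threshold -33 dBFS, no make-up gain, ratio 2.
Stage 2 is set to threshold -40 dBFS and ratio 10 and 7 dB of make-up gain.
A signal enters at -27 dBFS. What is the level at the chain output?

-32 dBFS

Stage 1: 6 dB above -33 dBFS, reduced 2:1 to 3 dB above → -30 dBFS.
Stage 2: -30 dBFS is 10 dB over -40 dBFS; at 10:1 that becomes 1 dB over, giving -39 dBFS; +7 dB make-up → -32 dBFS.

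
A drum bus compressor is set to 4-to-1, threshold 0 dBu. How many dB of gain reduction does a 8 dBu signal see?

8 dBu exceeds the threshold by 8 dB.
A 4:1 ratio leaves 2 dB of that excess.
Gain reduction = 8 − 2 = 6 dB.

6 dB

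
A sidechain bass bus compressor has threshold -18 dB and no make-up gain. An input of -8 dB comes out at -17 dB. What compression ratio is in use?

10:1

Input overshoot = -8 − (-18) = 10 dB; output overshoot = -17 − (-18) = 1 dB.
Ratio = 10 / 1 = 10.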